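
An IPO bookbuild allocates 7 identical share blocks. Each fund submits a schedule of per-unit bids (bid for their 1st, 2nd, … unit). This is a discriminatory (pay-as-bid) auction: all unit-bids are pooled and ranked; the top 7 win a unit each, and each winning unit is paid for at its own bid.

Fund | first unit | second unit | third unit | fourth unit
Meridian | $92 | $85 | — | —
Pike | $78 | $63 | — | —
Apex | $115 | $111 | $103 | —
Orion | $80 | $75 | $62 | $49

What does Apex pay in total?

Apex pays $329

All unit-bids, highest first — top 7: 115 (Apex-1), 111 (Apex-2), 103 (Apex-3), 92 (Meridian-1), 85 (Meridian-2), 80 (Orion-1), 78 (Pike-1)
Next rejected bid: $75 (not a price — pay-as-bid).
Apex's winning unit-bids: 115 + 111 + 103 = $329.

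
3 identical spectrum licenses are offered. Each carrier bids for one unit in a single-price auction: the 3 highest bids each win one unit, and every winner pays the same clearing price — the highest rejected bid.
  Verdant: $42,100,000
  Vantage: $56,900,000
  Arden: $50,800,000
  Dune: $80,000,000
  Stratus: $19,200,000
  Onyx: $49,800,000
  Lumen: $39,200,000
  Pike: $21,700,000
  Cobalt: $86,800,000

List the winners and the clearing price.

Cobalt, Dune, Vantage; each pays $50,800,000

Ordering the bids: 86,800,000 (Cobalt), 80,000,000 (Dune), 56,900,000 (Vantage), 50,800,000 (Arden), 49,800,000 (Onyx), …
Winners (3 units): Cobalt, Dune, Vantage.
Highest unsuccessful bid: $50,800,000 → clearing price.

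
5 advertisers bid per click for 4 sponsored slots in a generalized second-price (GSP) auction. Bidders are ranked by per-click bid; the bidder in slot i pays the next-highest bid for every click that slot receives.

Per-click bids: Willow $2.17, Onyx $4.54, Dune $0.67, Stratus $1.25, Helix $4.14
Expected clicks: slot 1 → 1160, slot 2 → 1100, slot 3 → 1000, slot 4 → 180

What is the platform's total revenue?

Per-click bids in order: $4.54 (Onyx) > $4.14 (Helix) > $2.17 (Willow) > $1.25 (Stratus) > $0.67 (Dune)
Slot 1: Onyx pays $4.14 × 1160 = $4802.40
Slot 2: Helix pays $2.17 × 1100 = $2387.00
Slot 3: Willow pays $1.25 × 1000 = $1250.00
Slot 4: Stratus pays $0.67 × 180 = $120.60
Total = $8560.00

Total revenue: $8560.00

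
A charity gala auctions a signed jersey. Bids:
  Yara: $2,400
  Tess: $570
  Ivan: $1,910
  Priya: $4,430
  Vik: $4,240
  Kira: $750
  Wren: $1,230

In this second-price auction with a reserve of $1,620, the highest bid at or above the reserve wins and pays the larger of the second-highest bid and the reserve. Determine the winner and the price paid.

Bids ranked: 4,430 (Priya) > 4,240 (Vik) > 2,400 (Yara) > 1,910 (Ivan) > 1,230 (Wren) > 750 (Kira) > …
Highest eligible bid: Priya at $4,430.
Second-highest bid $4,240 exceeds the reserve $1,620 → payment $4,240.

Priya pays $4,240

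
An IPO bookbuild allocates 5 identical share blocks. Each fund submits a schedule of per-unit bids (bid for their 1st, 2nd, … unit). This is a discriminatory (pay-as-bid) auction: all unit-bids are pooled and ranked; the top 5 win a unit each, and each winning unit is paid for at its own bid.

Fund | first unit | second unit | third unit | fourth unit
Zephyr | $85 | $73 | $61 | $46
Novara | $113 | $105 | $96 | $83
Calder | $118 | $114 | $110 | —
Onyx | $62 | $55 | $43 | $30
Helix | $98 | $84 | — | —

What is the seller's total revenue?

Total revenue: $560

All unit-bids, highest first — top 5: 118 (Calder-1), 114 (Calder-2), 113 (Novara-1), 110 (Calder-3), 105 (Novara-2)
Next rejected bid: $98 (not a price — pay-as-bid).
Each winning unit pays its own bid.
Revenue = 118 + 114 + 113 + 110 + 105 = $560.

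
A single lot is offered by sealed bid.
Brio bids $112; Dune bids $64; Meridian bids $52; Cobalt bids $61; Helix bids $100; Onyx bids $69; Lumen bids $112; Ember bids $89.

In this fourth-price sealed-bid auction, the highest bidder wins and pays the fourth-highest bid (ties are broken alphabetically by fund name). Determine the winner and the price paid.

Rule: the highest bidder wins and pays the fourth-highest bid.
Bids ranked: 112 (Brio) > 112 (Lumen) > 100 (Helix) > 89 (Ember) > 69 (Onyx) > 64 (Dune) > …
Tie at $112 → Brio wins by tie-break.
Brio wins; payment is bid #4 in the ranking = $89.

Brio pays $89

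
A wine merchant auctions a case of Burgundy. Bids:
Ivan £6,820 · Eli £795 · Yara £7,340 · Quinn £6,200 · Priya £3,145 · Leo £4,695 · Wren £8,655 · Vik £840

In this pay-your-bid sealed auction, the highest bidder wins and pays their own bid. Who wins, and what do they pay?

Pay-your-bid sealed auction: the highest bidder wins and pays their own bid.
Sorting bids: 8,655 (Wren) > 7,340 (Yara) > 6,820 (Ivan) > 6,200 (Quinn) > 4,695 (Leo) > 3,145 (Priya) > …
Wren has the highest bid and pays exactly that: £8,655.

Wren pays £8,655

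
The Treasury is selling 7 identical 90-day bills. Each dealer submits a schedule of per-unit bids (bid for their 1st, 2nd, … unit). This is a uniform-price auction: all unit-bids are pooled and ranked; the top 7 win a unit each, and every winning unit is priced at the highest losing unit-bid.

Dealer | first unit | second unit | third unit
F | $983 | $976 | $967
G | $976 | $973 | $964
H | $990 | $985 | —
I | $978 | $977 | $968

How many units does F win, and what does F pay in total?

F: 2 units, pays $1,946

Merging the schedules and taking the best 7: 990 (H-1), 985 (H-2), 983 (F-1), 978 (I-1), 977 (I-2), 976 (F-2), 976 (G-1)
The (k+1)-th unit-bid is $973.
F wins 2 unit(s) at $973 each.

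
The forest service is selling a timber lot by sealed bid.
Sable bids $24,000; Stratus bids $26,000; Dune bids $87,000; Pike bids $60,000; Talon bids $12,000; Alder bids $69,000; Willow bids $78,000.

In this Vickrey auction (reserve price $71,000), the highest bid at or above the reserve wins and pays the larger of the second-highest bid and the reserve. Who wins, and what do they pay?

Sorting bids: 87,000 (Dune) > 78,000 (Willow) > 69,000 (Alder) > 60,000 (Pike) > 26,000 (Stratus) > 24,000 (Sable) > …
Highest eligible bid: Dune at $87,000.
Second-highest bid $78,000 exceeds the reserve $71,000 → payment $78,000.

Dune pays $78,000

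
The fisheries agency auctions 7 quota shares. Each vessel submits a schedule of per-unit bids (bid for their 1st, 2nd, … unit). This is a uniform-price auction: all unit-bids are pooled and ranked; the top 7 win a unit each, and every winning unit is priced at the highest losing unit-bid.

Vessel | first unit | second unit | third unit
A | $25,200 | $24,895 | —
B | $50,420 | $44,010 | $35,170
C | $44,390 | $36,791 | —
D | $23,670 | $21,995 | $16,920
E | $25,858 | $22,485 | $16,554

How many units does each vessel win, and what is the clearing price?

Pooled unit-bids ranked (top 7): 50,420 (B-1), 44,390 (C-1), 44,010 (B-2), 36,791 (C-2), 35,170 (B-3), 25,858 (E-1), 25,200 (A-1)
First bid not allocated: $24,895.
Allocation: A 1, B 3, C 2, E 1.

A 1, B 3, C 2, E 1; clearing price $24,895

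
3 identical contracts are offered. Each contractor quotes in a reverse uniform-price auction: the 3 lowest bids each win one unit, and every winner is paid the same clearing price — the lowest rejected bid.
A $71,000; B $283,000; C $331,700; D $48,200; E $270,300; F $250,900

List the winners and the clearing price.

D, A, F; each is paid $270,300

Sorting: 48,200 (D), 71,000 (A), 250,900 (F), 270,300 (E), 283,000 (B), …
The 3 lowest are D, A, F.
First losing bid is E's $270,300, which sets the uniform price.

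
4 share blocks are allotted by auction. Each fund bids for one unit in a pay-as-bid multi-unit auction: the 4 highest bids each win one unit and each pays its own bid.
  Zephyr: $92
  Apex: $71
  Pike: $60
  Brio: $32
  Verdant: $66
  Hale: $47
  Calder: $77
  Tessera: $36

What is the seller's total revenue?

Total revenue: $306

Ordering the bids: 92 (Zephyr), 77 (Calder), 71 (Apex), 66 (Verdant), 60 (Pike), 47 (Hale), …
Top 4: Zephyr, Calder, Apex, Verdant.
Total revenue = 92 + 77 + 71 + 66 = $306.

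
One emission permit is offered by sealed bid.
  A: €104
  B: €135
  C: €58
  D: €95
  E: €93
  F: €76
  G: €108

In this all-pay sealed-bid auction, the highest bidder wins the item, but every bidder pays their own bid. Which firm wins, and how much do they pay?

B pays €135

Sorting bids: 135 (B) > 108 (G) > 104 (A) > 95 (D) > 93 (E) > 76 (F) > …
B wins with the top bid; all bids are sunk regardless.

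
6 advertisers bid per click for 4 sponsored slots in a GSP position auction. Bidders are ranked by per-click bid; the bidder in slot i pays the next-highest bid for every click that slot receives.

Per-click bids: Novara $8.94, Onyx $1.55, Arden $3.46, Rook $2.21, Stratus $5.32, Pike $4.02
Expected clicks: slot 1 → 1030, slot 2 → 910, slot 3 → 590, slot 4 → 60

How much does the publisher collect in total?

Ranked by bid: $8.94 (Novara) > $5.32 (Stratus) > $4.02 (Pike) > $3.46 (Arden) > $2.21 (Rook) > …
Slot 1: Novara pays $5.32 × 1030 = $5479.60
Slot 2: Stratus pays $4.02 × 910 = $3658.20
Slot 3: Pike pays $3.46 × 590 = $2041.40
Slot 4: Arden pays $2.21 × 60 = $132.60
Total = $11311.80

Total revenue: $11311.80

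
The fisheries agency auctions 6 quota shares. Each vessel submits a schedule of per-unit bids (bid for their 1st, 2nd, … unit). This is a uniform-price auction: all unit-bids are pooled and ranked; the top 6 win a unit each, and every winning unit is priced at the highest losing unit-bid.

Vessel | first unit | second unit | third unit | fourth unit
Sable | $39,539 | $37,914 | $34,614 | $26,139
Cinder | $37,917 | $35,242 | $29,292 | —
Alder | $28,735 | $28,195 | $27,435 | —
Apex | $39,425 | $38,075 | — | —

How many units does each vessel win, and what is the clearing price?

Apex 2, Cinder 2, Sable 2; clearing price $34,614

All unit-bids, highest first — top 6: 39,539 (Sable-1), 39,425 (Apex-1), 38,075 (Apex-2), 37,917 (Cinder-1), 37,914 (Sable-2), 35,242 (Cinder-2)
The (k+1)-th unit-bid is $34,614.
Allocation: Apex 2, Cinder 2, Sable 2.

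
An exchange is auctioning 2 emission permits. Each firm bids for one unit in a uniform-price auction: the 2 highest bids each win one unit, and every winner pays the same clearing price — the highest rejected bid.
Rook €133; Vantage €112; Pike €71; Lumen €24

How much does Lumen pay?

Lumen pays €0

Ordering the bids: 133 (Rook), 112 (Vantage), 71 (Pike), 24 (Lumen)
Top 2: Rook, Vantage.
First losing bid is Pike's €71, which sets the uniform price.
Lumen does not win → pays €0.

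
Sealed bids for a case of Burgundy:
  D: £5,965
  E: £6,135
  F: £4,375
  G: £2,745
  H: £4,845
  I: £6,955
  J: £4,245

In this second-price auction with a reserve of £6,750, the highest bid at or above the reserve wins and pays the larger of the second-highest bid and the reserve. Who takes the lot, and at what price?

Bids in order: 6,955 (I) > 6,135 (E) > 5,965 (D) > 4,845 (H) > 4,375 (F) > 4,245 (J) > …
I has the top bid at or above the reserve (£6,955).
Second-highest bid £6,135 is below the reserve £6,750, so the reserve binds → payment £6,750.

I pays £6,750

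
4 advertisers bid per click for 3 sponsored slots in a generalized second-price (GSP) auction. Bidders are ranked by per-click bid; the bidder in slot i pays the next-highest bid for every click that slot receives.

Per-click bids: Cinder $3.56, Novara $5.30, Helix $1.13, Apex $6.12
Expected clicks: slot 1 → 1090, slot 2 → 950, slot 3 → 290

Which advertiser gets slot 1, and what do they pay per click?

Apex; $5.30 per click

Ranked by bid: $6.12 (Apex) > $5.30 (Novara) > $3.56 (Cinder) > $1.13 (Helix)
Slot 1 goes to the first-ranked bidder, Apex, who pays the next bid down: $5.30/click.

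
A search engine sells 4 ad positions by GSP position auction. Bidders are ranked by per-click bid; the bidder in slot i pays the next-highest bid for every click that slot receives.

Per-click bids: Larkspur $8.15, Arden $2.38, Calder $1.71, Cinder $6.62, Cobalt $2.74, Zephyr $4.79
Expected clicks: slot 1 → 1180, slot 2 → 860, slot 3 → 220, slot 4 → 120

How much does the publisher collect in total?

Total revenue: $12819.40

Ranked by bid: $8.15 (Larkspur) > $6.62 (Cinder) > $4.79 (Zephyr) > $2.74 (Cobalt) > $2.38 (Arden) > …
Slot 1: Larkspur pays $6.62 × 1180 = $7811.60
Slot 2: Cinder pays $4.79 × 860 = $4119.40
Slot 3: Zephyr pays $2.74 × 220 = $602.80
Slot 4: Cobalt pays $2.38 × 120 = $285.60
Total = $12819.40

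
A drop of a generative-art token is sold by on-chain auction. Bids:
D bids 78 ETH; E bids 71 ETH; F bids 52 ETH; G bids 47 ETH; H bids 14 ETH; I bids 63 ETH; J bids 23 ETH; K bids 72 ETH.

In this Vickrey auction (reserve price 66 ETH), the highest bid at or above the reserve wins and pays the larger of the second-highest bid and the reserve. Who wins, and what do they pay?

Rule: the highest bid at or above the reserve wins and pays the larger of the second-highest bid and the reserve.
Sorting bids: 78 (D) > 72 (K) > 71 (E) > 63 (I) > 52 (F) > 47 (G) > …
Highest eligible bid: D at 78 ETH.
Second-highest bid 72 ETH exceeds the reserve 66 ETH → payment 72 ETH.

D pays 72 ETH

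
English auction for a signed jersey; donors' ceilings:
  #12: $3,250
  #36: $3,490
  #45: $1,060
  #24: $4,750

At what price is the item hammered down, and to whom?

#24 wins at $3,490

Limits ranked: 4,750 (#24) > 3,490 (#36) > 3,250 (#12) > 1,060 (#45)
#36 is the last rival to drop out, at $3,490; #24 remains and wins at that price.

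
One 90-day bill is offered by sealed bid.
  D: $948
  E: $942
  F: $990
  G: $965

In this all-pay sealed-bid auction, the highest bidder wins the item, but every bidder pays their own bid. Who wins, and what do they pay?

F pays $990

Bids in order: 990 (F) > 965 (G) > 948 (D) > 942 (E)
F is highest and takes the item; every bidder forfeits their bid.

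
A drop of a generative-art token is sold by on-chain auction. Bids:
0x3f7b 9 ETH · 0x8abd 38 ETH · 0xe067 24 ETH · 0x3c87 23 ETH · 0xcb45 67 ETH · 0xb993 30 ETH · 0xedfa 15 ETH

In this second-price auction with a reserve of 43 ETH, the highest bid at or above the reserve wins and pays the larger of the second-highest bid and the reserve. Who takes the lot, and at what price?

Second-price auction with a reserve of 43 ETH: the highest bid at or above the reserve wins and pays the larger of the second-highest bid and the reserve.
Sorting bids: 67 (0xcb45) > 38 (0x8abd) > 30 (0xb993) > 24 (0xe067) > 23 (0x3c87) > 15 (0xedfa) > …
0xcb45 has the top bid at or above the reserve (67 ETH).
max(second-highest 38 ETH, reserve 43 ETH) = 43 ETH.

0xcb45 pays 43 ETH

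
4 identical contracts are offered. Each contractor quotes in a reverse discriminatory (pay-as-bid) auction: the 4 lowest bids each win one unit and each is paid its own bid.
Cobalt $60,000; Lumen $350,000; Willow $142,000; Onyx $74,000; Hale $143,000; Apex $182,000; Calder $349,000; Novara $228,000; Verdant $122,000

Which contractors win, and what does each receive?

Sorting: 60,000 (Cobalt), 74,000 (Onyx), 122,000 (Verdant), 142,000 (Willow), 143,000 (Hale), 182,000 (Apex), …
Winners (4 units): Cobalt, Onyx, Verdant, Willow.
Each winner is paid its own bid: Cobalt $60,000, Onyx $74,000, Verdant $122,000, Willow $142,000.

Cobalt $60,000, Onyx $74,000, Verdant $122,000, Willow $142,000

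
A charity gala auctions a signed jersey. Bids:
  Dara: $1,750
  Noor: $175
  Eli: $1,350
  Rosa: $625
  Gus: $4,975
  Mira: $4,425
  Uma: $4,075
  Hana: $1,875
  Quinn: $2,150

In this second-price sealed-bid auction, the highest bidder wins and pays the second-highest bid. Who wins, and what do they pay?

Bids in order: 4,975 (Gus) > 4,425 (Mira) > 4,075 (Uma) > 2,150 (Quinn) > 1,875 (Hana) > 1,750 (Dara) > …
Second-price: Gus pays Mira's bid of $4,425.

Gus pays $4,425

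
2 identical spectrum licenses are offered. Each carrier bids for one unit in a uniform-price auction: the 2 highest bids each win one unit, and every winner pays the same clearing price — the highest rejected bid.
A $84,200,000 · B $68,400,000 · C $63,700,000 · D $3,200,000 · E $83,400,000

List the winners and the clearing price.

Sorting: 84,200,000 (A), 83,400,000 (E), 68,400,000 (B), 63,700,000 (C), …
Top 2: A, E.
Clearing price = highest rejected bid = $68,400,000.

A, E; each pays $68,400,000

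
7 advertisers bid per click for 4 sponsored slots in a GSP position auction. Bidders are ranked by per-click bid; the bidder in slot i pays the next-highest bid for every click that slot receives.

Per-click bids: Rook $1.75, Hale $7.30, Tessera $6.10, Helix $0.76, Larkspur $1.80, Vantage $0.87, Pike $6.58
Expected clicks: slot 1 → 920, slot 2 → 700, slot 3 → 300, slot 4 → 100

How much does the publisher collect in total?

Ranked by bid: $7.30 (Hale) > $6.58 (Pike) > $6.10 (Tessera) > $1.80 (Larkspur) > $1.75 (Rook) > …
Slot 1: Hale pays $6.58 × 920 = $6053.60
Slot 2: Pike pays $6.10 × 700 = $4270.00
Slot 3: Tessera pays $1.80 × 300 = $540.00
Slot 4: Larkspur pays $1.75 × 100 = $175.00
Total = $11038.60

Total revenue: $11038.60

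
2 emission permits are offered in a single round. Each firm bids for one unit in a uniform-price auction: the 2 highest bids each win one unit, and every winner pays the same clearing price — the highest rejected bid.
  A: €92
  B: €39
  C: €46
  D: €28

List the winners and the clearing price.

A, C; each pays €39

Sorting: 92 (A), 46 (C), 39 (B), 28 (D)
Winners (2 units): A, C.
Clearing price = highest rejected bid = €39.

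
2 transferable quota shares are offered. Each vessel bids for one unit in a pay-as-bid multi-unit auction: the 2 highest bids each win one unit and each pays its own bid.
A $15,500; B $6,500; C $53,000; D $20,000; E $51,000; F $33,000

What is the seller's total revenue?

Ordering the bids: 53,000 (C), 51,000 (E), 33,000 (F), 20,000 (D), …
The 2 highest are C, E.
Total revenue = 53,000 + 51,000 = $104,000.

Total revenue: $104,000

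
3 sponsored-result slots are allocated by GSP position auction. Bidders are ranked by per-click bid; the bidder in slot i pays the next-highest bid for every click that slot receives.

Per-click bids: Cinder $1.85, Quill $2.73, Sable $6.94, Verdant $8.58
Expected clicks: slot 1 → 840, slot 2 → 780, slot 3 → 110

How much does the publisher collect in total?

Total revenue: $8162.50

Ranked by bid: $8.58 (Verdant) > $6.94 (Sable) > $2.73 (Quill) > $1.85 (Cinder)
Slot 1: Verdant pays $6.94 × 840 = $5829.60
Slot 2: Sable pays $2.73 × 780 = $2129.40
Slot 3: Quill pays $1.85 × 110 = $203.50
Total = $8162.50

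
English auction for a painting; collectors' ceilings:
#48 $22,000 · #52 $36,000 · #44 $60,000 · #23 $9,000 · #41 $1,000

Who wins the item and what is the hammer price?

Limits ranked: 60,000 (#44) > 36,000 (#52) > 22,000 (#48) > 9,000 (#23) > 1,000 (#41)
Bidding ends when #52 exits at $36,000; #44 takes it.

#44 wins at $36,000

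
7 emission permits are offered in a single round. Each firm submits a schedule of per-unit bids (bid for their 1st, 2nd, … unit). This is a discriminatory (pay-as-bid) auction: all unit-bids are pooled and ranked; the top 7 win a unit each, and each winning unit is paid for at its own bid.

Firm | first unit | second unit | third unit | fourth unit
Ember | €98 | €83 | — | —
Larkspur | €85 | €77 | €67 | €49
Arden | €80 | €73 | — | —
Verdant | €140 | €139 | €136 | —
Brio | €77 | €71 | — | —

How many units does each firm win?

Pooled unit-bids ranked (top 7): 140 (Verdant-1), 139 (Verdant-2), 136 (Verdant-3), 98 (Ember-1), 85 (Larkspur-1), 83 (Ember-2), 80 (Arden-1)
Next rejected bid: €77 (not a price — pay-as-bid).
Allocation: Arden 1, Ember 2, Larkspur 1, Verdant 3.

Arden 1, Ember 2, Larkspur 1, Verdant 3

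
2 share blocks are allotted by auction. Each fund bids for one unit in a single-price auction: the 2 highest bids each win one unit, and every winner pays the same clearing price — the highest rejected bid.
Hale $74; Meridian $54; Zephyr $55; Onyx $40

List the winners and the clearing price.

Sorting: 74 (Hale), 55 (Zephyr), 54 (Meridian), 40 (Onyx)
The 2 highest are Hale, Zephyr.
Highest unsuccessful bid: $54 → clearing price.

Hale, Zephyr; each pays $54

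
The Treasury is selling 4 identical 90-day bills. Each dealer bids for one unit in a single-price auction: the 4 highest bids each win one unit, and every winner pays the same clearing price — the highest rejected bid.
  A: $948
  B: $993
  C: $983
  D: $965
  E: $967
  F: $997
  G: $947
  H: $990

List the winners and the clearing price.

Sorting: 997 (F), 993 (B), 990 (H), 983 (C), 967 (E), 965 (D), …
Top 4: F, B, H, C.
First losing bid is E's $967, which sets the uniform price.

F, B, H, C; each pays $967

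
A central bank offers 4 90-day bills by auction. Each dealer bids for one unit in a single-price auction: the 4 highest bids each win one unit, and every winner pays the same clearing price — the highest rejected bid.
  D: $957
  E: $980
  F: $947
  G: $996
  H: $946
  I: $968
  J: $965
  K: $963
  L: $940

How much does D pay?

Bids ranked high→low: 996 (G), 980 (E), 968 (I), 965 (J), 963 (K), 957 (D), …
Winners (4 units): G, E, I, J.
Highest unsuccessful bid: $963 → clearing price.
D does not win → pays $0.

D pays $0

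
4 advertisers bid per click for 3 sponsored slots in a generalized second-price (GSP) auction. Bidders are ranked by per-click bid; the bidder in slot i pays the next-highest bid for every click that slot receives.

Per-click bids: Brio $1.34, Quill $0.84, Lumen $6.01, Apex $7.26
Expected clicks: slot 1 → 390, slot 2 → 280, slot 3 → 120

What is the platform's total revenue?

Ranked by bid: $7.26 (Apex) > $6.01 (Lumen) > $1.34 (Brio) > $0.84 (Quill)
Slot 1: Apex pays $6.01 × 390 = $2343.90
Slot 2: Lumen pays $1.34 × 280 = $375.20
Slot 3: Brio pays $0.84 × 120 = $100.80
Total = $2819.90

Total revenue: $2819.90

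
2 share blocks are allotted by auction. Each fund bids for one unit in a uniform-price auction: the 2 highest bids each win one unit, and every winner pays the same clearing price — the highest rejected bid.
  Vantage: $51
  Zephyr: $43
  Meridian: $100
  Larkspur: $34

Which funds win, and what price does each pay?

Ordering the bids: 100 (Meridian), 51 (Vantage), 43 (Zephyr), 34 (Larkspur)
The 2 highest are Meridian, Vantage.
Highest unsuccessful bid: $43 → clearing price.

Meridian, Vantage; each pays $43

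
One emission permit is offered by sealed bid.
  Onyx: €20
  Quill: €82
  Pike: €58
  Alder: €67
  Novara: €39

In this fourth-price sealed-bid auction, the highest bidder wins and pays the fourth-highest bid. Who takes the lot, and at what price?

Quill pays €39

Rule: the highest bidder wins and pays the fourth-highest bid.
Bids in order: 82 (Quill) > 67 (Alder) > 58 (Pike) > 39 (Novara) > 20 (Onyx)
Quill is highest; pays the fourth-highest bid, €39.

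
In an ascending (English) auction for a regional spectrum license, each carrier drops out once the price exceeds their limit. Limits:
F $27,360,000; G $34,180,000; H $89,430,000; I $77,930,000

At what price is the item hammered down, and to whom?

H wins at $77,930,000

Rule: the price rises until one bidder remains; the winner pays the price at which the last rival dropped out.
Sorting limits: 89,430,000 (H) > 77,930,000 (I) > 34,180,000 (G) > 27,360,000 (F)
Once the price passes $77,930,000, only H is left; the hammer falls at I's limit of $77,930,000.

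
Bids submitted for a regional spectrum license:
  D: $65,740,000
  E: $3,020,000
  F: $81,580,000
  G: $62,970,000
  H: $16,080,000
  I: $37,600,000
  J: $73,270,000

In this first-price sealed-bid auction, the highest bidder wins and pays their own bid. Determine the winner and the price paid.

F pays $81,580,000

Sorting bids: 81,580,000 (F) > 73,270,000 (J) > 65,740,000 (D) > 62,970,000 (G) > 37,600,000 (I) > 16,080,000 (H) > …
F is highest → pays own bid, $81,580,000.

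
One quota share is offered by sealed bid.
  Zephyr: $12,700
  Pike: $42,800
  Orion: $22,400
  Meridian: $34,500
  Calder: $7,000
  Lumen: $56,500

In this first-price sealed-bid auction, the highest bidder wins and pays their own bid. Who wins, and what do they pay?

Sorting bids: 56,500 (Lumen) > 42,800 (Pike) > 34,500 (Meridian) > 22,400 (Orion) > 12,700 (Zephyr) > 7,000 (Calder)
Lumen has the highest bid and pays exactly that: $56,500.

Lumen pays $56,500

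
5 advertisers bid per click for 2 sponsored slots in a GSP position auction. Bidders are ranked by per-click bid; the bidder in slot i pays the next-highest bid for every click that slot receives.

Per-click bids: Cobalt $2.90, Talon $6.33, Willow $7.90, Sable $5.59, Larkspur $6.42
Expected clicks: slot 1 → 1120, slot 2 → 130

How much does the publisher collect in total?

Ranked by bid: $7.90 (Willow) > $6.42 (Larkspur) > $6.33 (Talon) > …
Slot 1: Willow pays $6.42 × 1120 = $7190.40
Slot 2: Larkspur pays $6.33 × 130 = $822.90
Total = $8013.30

Total revenue: $8013.30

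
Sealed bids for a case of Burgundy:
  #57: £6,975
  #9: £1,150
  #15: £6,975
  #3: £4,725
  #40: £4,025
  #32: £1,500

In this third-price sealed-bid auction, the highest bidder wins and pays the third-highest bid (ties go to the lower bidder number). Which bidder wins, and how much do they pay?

Sorting bids: 6,975 (#15) > 6,975 (#57) > 4,725 (#3) > 4,025 (#40) > 1,500 (#32) > 1,150 (#9)
#15 and #57 tie at £6,975; tie-break gives it to #15.
#15 wins; payment is bid #3 in the ranking = £4,725.

#15 pays £4,725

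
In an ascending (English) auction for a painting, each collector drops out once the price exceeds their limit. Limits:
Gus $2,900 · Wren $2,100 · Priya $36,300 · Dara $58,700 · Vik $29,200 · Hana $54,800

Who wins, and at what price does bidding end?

Dara wins at $54,800

Sorting limits: 58,700 (Dara) > 54,800 (Hana) > 36,300 (Priya) > 29,200 (Vik) > 2,900 (Gus) > 2,100 (Wren)
Hana is the last rival to drop out, at $54,800; Dara remains and wins at that price.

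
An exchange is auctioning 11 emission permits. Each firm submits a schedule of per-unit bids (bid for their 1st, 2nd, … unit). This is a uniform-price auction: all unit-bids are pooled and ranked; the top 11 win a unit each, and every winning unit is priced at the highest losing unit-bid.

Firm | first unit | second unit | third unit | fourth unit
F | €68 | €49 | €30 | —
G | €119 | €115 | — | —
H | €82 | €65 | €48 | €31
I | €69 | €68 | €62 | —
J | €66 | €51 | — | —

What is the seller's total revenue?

Total revenue: €528

Pooled unit-bids ranked (top 11): 119 (G-1), 115 (G-2), 82 (H-1), 69 (I-1), 68 (F-1), 68 (I-2), 66 (J-1), 65 (H-2), 62 (I-3), 51 (J-2), 49 (F-2)
Highest rejected unit-bid = €48.
Allocation: F 2, G 2, H 2, I 3, J 2. Every unit priced at €48.
Revenue = 11 × 48 = €528.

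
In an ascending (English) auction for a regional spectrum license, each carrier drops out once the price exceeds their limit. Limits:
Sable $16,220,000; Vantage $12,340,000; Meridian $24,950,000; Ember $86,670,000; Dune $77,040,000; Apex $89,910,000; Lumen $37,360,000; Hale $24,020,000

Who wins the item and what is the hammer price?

Sorting limits: 89,910,000 (Apex) > 86,670,000 (Ember) > 77,040,000 (Dune) > 37,360,000 (Lumen) > 24,950,000 (Meridian) > 24,020,000 (Hale) > …
Bidding ends when Ember exits at $86,670,000; Apex takes it.

Apex wins at $86,670,000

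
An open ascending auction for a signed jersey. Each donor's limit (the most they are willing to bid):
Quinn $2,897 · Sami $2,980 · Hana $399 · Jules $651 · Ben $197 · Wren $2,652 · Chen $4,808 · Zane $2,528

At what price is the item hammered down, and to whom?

Limits ranked: 4,808 (Chen) > 2,980 (Sami) > 2,897 (Quinn) > 2,652 (Wren) > 2,528 (Zane) > 651 (Jules) > …
Bidding ends when Sami exits at $2,980; Chen takes it.

Chen wins at $2,980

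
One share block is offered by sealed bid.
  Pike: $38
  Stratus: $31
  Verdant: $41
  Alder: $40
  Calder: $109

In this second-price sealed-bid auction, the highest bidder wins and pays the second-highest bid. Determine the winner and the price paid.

Bids ranked: 109 (Calder) > 41 (Verdant) > 40 (Alder) > 38 (Pike) > 31 (Stratus)
Calder wins with the highest bid; price is set by the runner-up at $41.

Calder pays $41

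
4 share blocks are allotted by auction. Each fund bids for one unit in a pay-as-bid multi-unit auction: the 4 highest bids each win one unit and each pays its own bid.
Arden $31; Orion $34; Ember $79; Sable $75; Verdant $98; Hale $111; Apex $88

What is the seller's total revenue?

Bids ranked high→low: 111 (Hale), 98 (Verdant), 88 (Apex), 79 (Ember), 75 (Sable), 34 (Orion), …
The 4 highest are Hale, Verdant, Apex, Ember.
Total revenue = 111 + 98 + 88 + 79 = $376.

Total revenue: $376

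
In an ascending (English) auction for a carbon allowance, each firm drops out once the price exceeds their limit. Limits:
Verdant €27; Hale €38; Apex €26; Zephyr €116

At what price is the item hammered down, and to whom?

Sorting limits: 116 (Zephyr) > 38 (Hale) > 27 (Verdant) > 26 (Apex)
Once the price passes €38, only Zephyr is left; the hammer falls at Hale's limit of €38.

Zephyr wins at €38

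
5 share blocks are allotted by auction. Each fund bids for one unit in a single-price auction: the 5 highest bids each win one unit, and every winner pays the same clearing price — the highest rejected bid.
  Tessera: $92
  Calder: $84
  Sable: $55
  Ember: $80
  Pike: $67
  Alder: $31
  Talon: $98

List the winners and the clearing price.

Bids ranked high→low: 98 (Talon), 92 (Tessera), 84 (Calder), 80 (Ember), 67 (Pike), 55 (Sable), 31 (Alder)
Winners (5 units): Talon, Tessera, Calder, Ember, Pike.
Clearing price = highest rejected bid = $55.

Talon, Tessera, Calder, Ember, Pike; each pays $55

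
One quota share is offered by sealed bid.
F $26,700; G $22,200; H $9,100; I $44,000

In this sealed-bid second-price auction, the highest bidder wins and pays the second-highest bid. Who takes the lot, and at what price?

I pays $26,700

Sealed-bid second-price auction: the highest bidder wins and pays the second-highest bid.
Bids ranked: 44,000 (I) > 26,700 (F) > 22,200 (G) > 9,100 (H)
Second-price: I pays F's bid of $26,700.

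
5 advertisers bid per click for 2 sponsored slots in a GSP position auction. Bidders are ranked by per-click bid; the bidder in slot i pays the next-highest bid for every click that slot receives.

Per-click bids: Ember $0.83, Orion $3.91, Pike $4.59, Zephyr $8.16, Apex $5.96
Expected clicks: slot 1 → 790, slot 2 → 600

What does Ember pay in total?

Ranked by bid: $8.16 (Zephyr) > $5.96 (Apex) > $4.59 (Pike) > …
Ember ranks below slot 2 → no slot, pays nothing.

Ember pays $0.00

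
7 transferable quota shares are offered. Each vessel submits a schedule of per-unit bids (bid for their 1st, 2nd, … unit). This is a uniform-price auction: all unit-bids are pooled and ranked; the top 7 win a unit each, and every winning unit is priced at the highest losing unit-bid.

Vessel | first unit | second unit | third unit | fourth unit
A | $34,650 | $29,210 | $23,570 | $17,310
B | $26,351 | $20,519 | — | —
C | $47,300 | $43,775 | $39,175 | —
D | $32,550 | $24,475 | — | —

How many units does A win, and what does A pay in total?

A: 2 units, pays $48,950

Pooled unit-bids ranked (top 7): 47,300 (C-1), 43,775 (C-2), 39,175 (C-3), 34,650 (A-1), 32,550 (D-1), 29,210 (A-2), 26,351 (B-1)
Highest rejected unit-bid = $24,475.
A wins 2 unit(s) at $24,475 each.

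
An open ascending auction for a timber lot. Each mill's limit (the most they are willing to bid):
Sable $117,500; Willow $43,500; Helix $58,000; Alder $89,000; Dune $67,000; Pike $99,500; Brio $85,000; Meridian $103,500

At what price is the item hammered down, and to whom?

Rule: the price rises until one bidder remains; the winner pays the price at which the last rival dropped out.
Limits in order: 117,500 (Sable) > 103,500 (Meridian) > 99,500 (Pike) > 89,000 (Alder) > 85,000 (Brio) > 67,000 (Dune) > …
Bidding ends when Meridian exits at $103,500; Sable takes it.

Sable wins at $103,500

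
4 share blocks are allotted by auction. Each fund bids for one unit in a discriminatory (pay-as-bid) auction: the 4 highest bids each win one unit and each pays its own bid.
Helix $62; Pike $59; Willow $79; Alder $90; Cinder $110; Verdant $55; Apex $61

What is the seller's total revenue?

Ordering the bids: 110 (Cinder), 90 (Alder), 79 (Willow), 62 (Helix), 61 (Apex), 59 (Pike), …
Winners (4 units): Cinder, Alder, Willow, Helix.
Total revenue = 110 + 90 + 79 + 62 = $341.

Total revenue: $341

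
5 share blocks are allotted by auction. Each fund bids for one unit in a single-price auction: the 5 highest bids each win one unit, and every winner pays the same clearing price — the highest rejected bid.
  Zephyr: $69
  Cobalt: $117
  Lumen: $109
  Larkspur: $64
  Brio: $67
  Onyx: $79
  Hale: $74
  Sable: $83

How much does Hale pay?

Ordering the bids: 117 (Cobalt), 109 (Lumen), 83 (Sable), 79 (Onyx), 74 (Hale), 69 (Zephyr), 67 (Brio), …
The 5 highest are Cobalt, Lumen, Sable, Onyx, Hale.
Clearing price = highest rejected bid = $69.
Hale wins → pays $69.

Hale pays $69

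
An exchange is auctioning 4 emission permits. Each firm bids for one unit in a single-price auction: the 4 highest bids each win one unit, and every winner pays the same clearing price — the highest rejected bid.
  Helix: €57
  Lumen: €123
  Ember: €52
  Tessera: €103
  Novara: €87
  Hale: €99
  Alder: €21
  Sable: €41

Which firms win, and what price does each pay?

Ordering the bids: 123 (Lumen), 103 (Tessera), 99 (Hale), 87 (Novara), 57 (Helix), 52 (Ember), …
Top 4: Lumen, Tessera, Hale, Novara.
First losing bid is Helix's €57, which sets the uniform price.

Lumen, Tessera, Hale, Novara; each pays €57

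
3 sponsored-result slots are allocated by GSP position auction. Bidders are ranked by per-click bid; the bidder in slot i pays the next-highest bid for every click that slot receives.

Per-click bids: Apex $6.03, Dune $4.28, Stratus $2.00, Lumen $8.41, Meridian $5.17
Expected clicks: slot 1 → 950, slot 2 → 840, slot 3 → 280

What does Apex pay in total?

Sorting advertisers: $8.41 (Lumen) > $6.03 (Apex) > $5.17 (Meridian) > $4.28 (Dune) > …
Apex holds slot 2 → pays next bid $5.17 × 840 clicks = $4342.80.

Apex pays $4342.80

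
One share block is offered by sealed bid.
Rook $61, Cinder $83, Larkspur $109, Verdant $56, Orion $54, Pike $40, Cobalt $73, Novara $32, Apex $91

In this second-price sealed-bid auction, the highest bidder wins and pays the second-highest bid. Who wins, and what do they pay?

Larkspur pays $91

Bids ranked: 109 (Larkspur) > 91 (Apex) > 83 (Cinder) > 73 (Cobalt) > 61 (Rook) > 56 (Verdant) > …
Second-price: Larkspur pays Apex's bid of $91.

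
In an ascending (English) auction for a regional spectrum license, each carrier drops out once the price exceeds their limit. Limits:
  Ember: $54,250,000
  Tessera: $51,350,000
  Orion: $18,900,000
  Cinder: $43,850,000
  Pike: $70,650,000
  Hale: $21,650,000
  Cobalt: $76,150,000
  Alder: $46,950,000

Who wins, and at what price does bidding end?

Cobalt wins at $70,650,000

Rule: the price rises until one bidder remains; the winner pays the price at which the last rival dropped out.
Limits ranked: 76,150,000 (Cobalt) > 70,650,000 (Pike) > 54,250,000 (Ember) > 51,350,000 (Tessera) > 46,950,000 (Alder) > 43,850,000 (Cinder) > …
Bidding ends when Pike exits at $70,650,000; Cobalt takes it.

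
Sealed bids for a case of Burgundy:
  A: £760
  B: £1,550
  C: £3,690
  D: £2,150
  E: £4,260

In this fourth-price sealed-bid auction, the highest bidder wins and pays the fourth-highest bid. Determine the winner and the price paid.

E pays £1,550

Bids in order: 4,260 (E) > 3,690 (C) > 2,150 (D) > 1,550 (B) > 760 (A)
E wins; payment is bid #4 in the ranking = £1,550.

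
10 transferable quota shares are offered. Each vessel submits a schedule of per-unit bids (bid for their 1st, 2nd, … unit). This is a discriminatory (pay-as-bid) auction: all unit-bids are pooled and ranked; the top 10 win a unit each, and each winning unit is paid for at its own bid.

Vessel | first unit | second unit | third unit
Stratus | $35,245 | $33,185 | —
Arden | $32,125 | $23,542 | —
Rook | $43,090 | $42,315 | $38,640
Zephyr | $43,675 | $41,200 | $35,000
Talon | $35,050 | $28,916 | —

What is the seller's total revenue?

Total revenue: $379,525

Merging the schedules and taking the best 10: 43,675 (Zephyr-1), 43,090 (Rook-1), 42,315 (Rook-2), 41,200 (Zephyr-2), 38,640 (Rook-3), 35,245 (Stratus-1), 35,050 (Talon-1), 35,000 (Zephyr-3), 33,185 (Stratus-2), 32,125 (Arden-1)
Next rejected bid: $28,916 (not a price — pay-as-bid).
Each winning unit pays its own bid.
Revenue = 43,675 + 43,090 + 42,315 + 41,200 + 38,640 + 35,245 + 35,050 + 35,000 + 33,185 + 32,125 = $379,525.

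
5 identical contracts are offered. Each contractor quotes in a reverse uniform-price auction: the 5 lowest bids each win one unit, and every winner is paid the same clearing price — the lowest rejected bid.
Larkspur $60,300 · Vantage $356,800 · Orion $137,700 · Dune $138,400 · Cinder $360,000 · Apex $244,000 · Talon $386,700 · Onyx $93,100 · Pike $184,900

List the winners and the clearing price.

Sorting: 60,300 (Larkspur), 93,100 (Onyx), 137,700 (Orion), 138,400 (Dune), 184,900 (Pike), 244,000 (Apex), 356,800 (Vantage), …
Lowest 5: Larkspur, Onyx, Orion, Dune, Pike.
First losing bid is Apex's $244,000, which sets the uniform price.

Larkspur, Onyx, Orion, Dune, Pike; each is paid $244,000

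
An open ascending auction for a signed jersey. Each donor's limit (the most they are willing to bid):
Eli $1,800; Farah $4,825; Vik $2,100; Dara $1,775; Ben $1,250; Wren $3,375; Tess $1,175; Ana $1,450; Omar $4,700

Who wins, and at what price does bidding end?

Farah wins at $4,700

Rule: the price rises until one bidder remains; the winner pays the price at which the last rival dropped out.
Limits in order: 4,825 (Farah) > 4,700 (Omar) > 3,375 (Wren) > 2,100 (Vik) > 1,800 (Eli) > 1,775 (Dara) > …
Once the price passes $4,700, only Farah is left; the hammer falls at Omar's limit of $4,700.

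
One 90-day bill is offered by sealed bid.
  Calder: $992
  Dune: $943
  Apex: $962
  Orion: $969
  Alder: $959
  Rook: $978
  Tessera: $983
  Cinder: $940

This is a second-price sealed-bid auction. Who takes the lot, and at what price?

Bids in order: 992 (Calder) > 983 (Tessera) > 978 (Rook) > 969 (Orion) > 962 (Apex) > 959 (Alder) > …
Calder is highest; pays the second-highest bid, $983.

Calder pays $983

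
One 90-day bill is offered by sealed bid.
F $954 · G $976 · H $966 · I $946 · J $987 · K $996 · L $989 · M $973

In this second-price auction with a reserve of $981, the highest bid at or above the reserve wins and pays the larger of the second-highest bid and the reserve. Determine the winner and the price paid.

Sorting bids: 996 (K) > 989 (L) > 987 (J) > 976 (G) > 973 (M) > 966 (H) > …
K has the top bid at or above the reserve ($996).
Second-highest bid $989 exceeds the reserve $981 → payment $989.

K pays $989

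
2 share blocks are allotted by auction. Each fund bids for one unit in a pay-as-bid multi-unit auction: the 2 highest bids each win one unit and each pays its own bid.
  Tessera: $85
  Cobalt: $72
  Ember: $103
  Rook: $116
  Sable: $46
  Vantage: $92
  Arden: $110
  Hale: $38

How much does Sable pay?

Sable pays $0

Sorting: 116 (Rook), 110 (Arden), 103 (Ember), 92 (Vantage), …
Winners (2 units): Rook, Arden.
Sable does not win → $0.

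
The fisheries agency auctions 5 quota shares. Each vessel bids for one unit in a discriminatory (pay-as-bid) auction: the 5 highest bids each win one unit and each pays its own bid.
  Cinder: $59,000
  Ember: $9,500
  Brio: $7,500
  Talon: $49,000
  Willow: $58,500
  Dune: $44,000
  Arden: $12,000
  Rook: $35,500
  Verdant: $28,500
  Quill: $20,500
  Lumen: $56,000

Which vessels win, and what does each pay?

Cinder $59,000, Willow $58,500, Lumen $56,000, Talon $49,000, Dune $44,000

Bids ranked high→low: 59,000 (Cinder), 58,500 (Willow), 56,000 (Lumen), 49,000 (Talon), 44,000 (Dune), 35,500 (Rook), 28,500 (Verdant), …
Winners (5 units): Cinder, Willow, Lumen, Talon, Dune.
Each winner pays its own bid: Cinder $59,000, Willow $58,500, Lumen $56,000, Talon $49,000, Dune $44,000.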